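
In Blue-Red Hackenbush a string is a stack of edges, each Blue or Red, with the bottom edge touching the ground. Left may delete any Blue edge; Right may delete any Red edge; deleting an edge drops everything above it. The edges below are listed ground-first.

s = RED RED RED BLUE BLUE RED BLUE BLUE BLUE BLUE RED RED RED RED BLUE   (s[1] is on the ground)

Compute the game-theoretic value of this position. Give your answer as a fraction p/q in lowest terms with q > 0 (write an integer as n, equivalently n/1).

-9277/4096

R: Left {  }, Right { 0 } gives simplest -1
RR: Left {  }, Right { -1,0 } gives simplest -2
RRR: Left {  }, Right { -2,-1,0 } gives simplest -3
RRRB: Left { -3 }, Right { -2,-1,0 } gives simplest -5/2
RRRBB: Left { -3,-5/2 }, Right { -2,-1,0 } gives simplest -9/4
RRRBBR: Left { -3,-5/2 }, Right { -9/4,-2,-1,0 } gives simplest -19/8
RRRBBRB: Left { -3,-5/2,-19/8 }, Right { -9/4,-2,-1,0 } gives simplest -37/16
RRRBBRBB: Left { -3,-5/2,-19/8,-37/16 }, Right { -9/4,-2,-1,0 } gives simplest -73/32
RRRBBRBBB: Left { -3,-5/2,-19/8,-37/16,-73/32 }, Right { -9/4,-2,-1,0 } gives simplest -145/64
RRRBBRBBBB: Left { -3,-5/2,-19/8,-37/16,-73/32,-145/64 }, Right { -9/4,-2,-1,0 } gives simplest -289/128
RRRBBRBBBBR: Left { -3,-5/2,-19/8,-37/16,-73/32,-145/64 }, Right { -289/128,-9/4,-2,-1,0 } gives simplest -579/256
RRRBBRBBBBRR: Left { -3,-5/2,-19/8,-37/16,-73/32,-145/64 }, Right { -579/256,-289/128,-9/4,-2,-1,0 } gives simplest -1159/512
RRRBBRBBBBRRR: Left { -3,-5/2,-19/8,-37/16,-73/32,-145/64 }, Right { -1159/512,-579/256,-289/128,-9/4,-2,-1,0 } gives simplest -2319/1024
RRRBBRBBBBRRRR: Left { -3,-5/2,-19/8,-37/16,-73/32,-145/64 }, Right { -2319/1024,-1159/512,-579/256,-289/128,-9/4,-2,-1,0 } gives simplest -4639/2048
RRRBBRBBBBRRRRB: Left { -3,-5/2,-19/8,-37/16,-73/32,-145/64,-4639/2048 }, Right { -2319/1024,-1159/512,-579/256,-289/128,-9/4,-2,-1,0 } gives simplest -9277/4096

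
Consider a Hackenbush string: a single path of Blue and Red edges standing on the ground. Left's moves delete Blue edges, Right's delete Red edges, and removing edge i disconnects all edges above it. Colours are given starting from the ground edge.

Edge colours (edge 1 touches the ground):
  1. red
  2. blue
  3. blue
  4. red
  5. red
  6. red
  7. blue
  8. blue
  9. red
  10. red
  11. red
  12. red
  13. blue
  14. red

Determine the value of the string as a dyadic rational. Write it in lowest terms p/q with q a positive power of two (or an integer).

-3707/8192

Recurse on prefixes of the 14-edge string red blue blue red red red blue blue red red red red blue red:
step 1: add red to get r; options L={ · } R={ 0 } so -1
step 2: add blue to get rb; options L={ -1 } R={ 0 } so -1/2
step 3: add blue to get rbb; options L={ -1, -1/2 } R={ 0 } so -1/4
step 4: add red to get rbbr; options L={ -1, -1/2 } R={ -1/4, 0 } so -3/8
step 5: add red to get rbbrr; options L={ -1, -1/2 } R={ -3/8, -1/4, 0 } so -7/16
step 6: add red to get rbbrrr; options L={ -1, -1/2 } R={ -7/16, -3/8, -1/4, 0 } so -15/32
step 7: add blue to get rbbrrrb; options L={ -1, -1/2, -15/32 } R={ -7/16, -3/8, -1/4, 0 } so -29/64
step 8: add blue to get rbbrrrbb; options L={ -1, -1/2, -15/32, -29/64 } R={ -7/16, -3/8, -1/4, 0 } so -57/128
step 9: add red to get rbbrrrbbr; options L={ -1, -1/2, -15/32, -29/64 } R={ -57/128, -7/16, -3/8, -1/4, 0 } so -115/256
step 10: add red to get rbbrrrbbrr; options L={ -1, -1/2, -15/32, -29/64 } R={ -115/256, -57/128, -7/16, -3/8, -1/4, 0 } so -231/512
step 11: add red to get rbbrrrbbrrr; options L={ -1, -1/2, -15/32, -29/64 } R={ -231/512, -115/256, -57/128, -7/16, -3/8, -1/4, 0 } so -463/1024
step 12: add red to get rbbrrrbbrrrr; options L={ -1, -1/2, -15/32, -29/64 } R={ -463/1024, -231/512, -115/256, -57/128, -7/16, -3/8, -1/4, 0 } so -927/2048
step 13: add blue to get rbbrrrbbrrrrb; options L={ -1, -1/2, -15/32, -29/64, -927/2048 } R={ -463/1024, -231/512, -115/256, -57/128, -7/16, -3/8, -1/4, 0 } so -1853/4096
step 14: add red to get rbbrrrbbrrrrbr; options L={ -1, -1/2, -15/32, -29/64, -927/2048 } R={ -1853/4096, -463/1024, -231/512, -115/256, -57/128, -7/16, -3/8, -1/4, 0 } so -3707/8192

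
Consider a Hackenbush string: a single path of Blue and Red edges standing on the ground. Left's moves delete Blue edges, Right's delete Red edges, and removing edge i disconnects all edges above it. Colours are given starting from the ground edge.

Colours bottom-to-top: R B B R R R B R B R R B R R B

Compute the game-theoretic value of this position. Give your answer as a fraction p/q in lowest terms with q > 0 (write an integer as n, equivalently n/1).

R: Left { none }, Right { 0 } ⇒ simplest -1
RB: Left { -1 }, Right { 0 } ⇒ simplest -1/2
RBB: Left { -1, -1/2 }, Right { 0 } ⇒ simplest -1/4
RBBR: Left { -1, -1/2 }, Right { -1/4, 0 } ⇒ simplest -3/8
RBBRR: Left { -1, -1/2 }, Right { -3/8, -1/4, 0 } ⇒ simplest -7/16
RBBRRR: Left { -1, -1/2 }, Right { -7/16, -3/8, -1/4, 0 } ⇒ simplest -15/32
RBBRRRB: Left { -1, -1/2, -15/32 }, Right { -7/16, -3/8, -1/4, 0 } ⇒ simplest -29/64
RBBRRRBR: Left { -1, -1/2, -15/32 }, Right { -29/64, -7/16, -3/8, -1/4, 0 } ⇒ simplest -59/128
RBBRRRBRB: Left { -1, -1/2, -15/32, -59/128 }, Right { -29/64, -7/16, -3/8, -1/4, 0 } ⇒ simplest -117/256
RBBRRRBRBR: Left { -1, -1/2, -15/32, -59/128 }, Right { -117/256, -29/64, -7/16, -3/8, -1/4, 0 } ⇒ simplest -235/512
RBBRRRBRBRR: Left { -1, -1/2, -15/32, -59/128 }, Right { -235/512, -117/256, -29/64, -7/16, -3/8, -1/4, 0 } ⇒ simplest -471/1024
RBBRRRBRBRRB: Left { -1, -1/2, -15/32, -59/128, -471/1024 }, Right { -235/512, -117/256, -29/64, -7/16, -3/8, -1/4, 0 } ⇒ simplest -941/2048
RBBRRRBRBRRBR: Left { -1, -1/2, -15/32, -59/128, -471/1024 }, Right { -941/2048, -235/512, -117/256, -29/64, -7/16, -3/8, -1/4, 0 } ⇒ simplest -1883/4096
RBBRRRBRBRRBRR: Left { -1, -1/2, -15/32, -59/128, -471/1024 }, Right { -1883/4096, -941/2048, -235/512, -117/256, -29/64, -7/16, -3/8, -1/4, 0 } ⇒ simplest -3767/8192
RBBRRRBRBRRBRRB: Left { -1, -1/2, -15/32, -59/128, -471/1024, -3767/8192 }, Right { -1883/4096, -941/2048, -235/512, -117/256, -29/64, -7/16, -3/8, -1/4, 0 } ⇒ simplest -7533/16384

-7533/16384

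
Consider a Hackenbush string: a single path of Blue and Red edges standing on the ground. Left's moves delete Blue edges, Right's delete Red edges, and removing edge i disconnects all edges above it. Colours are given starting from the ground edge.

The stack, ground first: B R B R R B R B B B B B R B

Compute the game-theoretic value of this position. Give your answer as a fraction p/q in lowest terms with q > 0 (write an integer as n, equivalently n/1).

4859/8192

Build g(s[:k]) for k = 1..14, string s = B R B R R B R B B B B B R B.
1 of 14 · B · max L 0 · min R +∞ -> 1
2 of 14 · BR · max L 0 · min R 1 -> 1/2
3 of 14 · BRB · max L 1/2 · min R 1 -> 3/4
4 of 14 · BRBR · max L 1/2 · min R 3/4 -> 5/8
5 of 14 · BRBRR · max L 1/2 · min R 5/8 -> 9/16
6 of 14 · BRBRRB · max L 9/16 · min R 5/8 -> 19/32
7 of 14 · BRBRRBR · max L 9/16 · min R 19/32 -> 37/64
8 of 14 · BRBRRBRB · max L 37/64 · min R 19/32 -> 75/128
9 of 14 · BRBRRBRBB · max L 75/128 · min R 19/32 -> 151/256
10 of 14 · BRBRRBRBBB · max L 151/256 · min R 19/32 -> 303/512
11 of 14 · BRBRRBRBBBB · max L 303/512 · min R 19/32 -> 607/1024
12 of 14 · BRBRRBRBBBBB · max L 607/1024 · min R 19/32 -> 1215/2048
13 of 14 · BRBRRBRBBBBBR · max L 607/1024 · min R 1215/2048 -> 2429/4096
14 of 14 · BRBRRBRBBBBBRB · max L 2429/4096 · min R 1215/2048 -> 4859/8192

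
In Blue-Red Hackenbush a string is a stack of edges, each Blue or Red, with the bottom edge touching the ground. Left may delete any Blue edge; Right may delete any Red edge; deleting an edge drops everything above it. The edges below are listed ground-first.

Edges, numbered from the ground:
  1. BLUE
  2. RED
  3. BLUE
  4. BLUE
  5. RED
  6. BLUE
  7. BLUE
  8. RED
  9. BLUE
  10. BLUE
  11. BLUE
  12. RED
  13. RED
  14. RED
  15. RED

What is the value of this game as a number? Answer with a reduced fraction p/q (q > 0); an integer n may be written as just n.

14049/16384

B: Left { 0 }, Right { (no moves) } => simplest 1
BR: Left { 0 }, Right { 1 } => simplest 1/2
BRB: Left { 0 1/2 }, Right { 1 } => simplest 3/4
BRBB: Left { 0 1/2 3/4 }, Right { 1 } => simplest 7/8
BRBBR: Left { 0 1/2 3/4 }, Right { 7/8 1 } => simplest 13/16
BRBBRB: Left { 0 1/2 3/4 13/16 }, Right { 7/8 1 } => simplest 27/32
BRBBRBB: Left { 0 1/2 3/4 13/16 27/32 }, Right { 7/8 1 } => simplest 55/64
BRBBRBBR: Left { 0 1/2 3/4 13/16 27/32 }, Right { 55/64 7/8 1 } => simplest 109/128
BRBBRBBRB: Left { 0 1/2 3/4 13/16 27/32 109/128 }, Right { 55/64 7/8 1 } => simplest 219/256
BRBBRBBRBB: Left { 0 1/2 3/4 13/16 27/32 109/128 219/256 }, Right { 55/64 7/8 1 } => simplest 439/512
BRBBRBBRBBB: Left { 0 1/2 3/4 13/16 27/32 109/128 219/256 439/512 }, Right { 55/64 7/8 1 } => simplest 879/1024
BRBBRBBRBBBR: Left { 0 1/2 3/4 13/16 27/32 109/128 219/256 439/512 }, Right { 879/1024 55/64 7/8 1 } => simplest 1757/2048
BRBBRBBRBBBRR: Left { 0 1/2 3/4 13/16 27/32 109/128 219/256 439/512 }, Right { 1757/2048 879/1024 55/64 7/8 1 } => simplest 3513/4096
BRBBRBBRBBBRRR: Left { 0 1/2 3/4 13/16 27/32 109/128 219/256 439/512 }, Right { 3513/4096 1757/2048 879/1024 55/64 7/8 1 } => simplest 7025/8192
BRBBRBBRBBBRRRR: Left { 0 1/2 3/4 13/16 27/32 109/128 219/256 439/512 }, Right { 7025/8192 3513/4096 1757/2048 879/1024 55/64 7/8 1 } => simplest 14049/16384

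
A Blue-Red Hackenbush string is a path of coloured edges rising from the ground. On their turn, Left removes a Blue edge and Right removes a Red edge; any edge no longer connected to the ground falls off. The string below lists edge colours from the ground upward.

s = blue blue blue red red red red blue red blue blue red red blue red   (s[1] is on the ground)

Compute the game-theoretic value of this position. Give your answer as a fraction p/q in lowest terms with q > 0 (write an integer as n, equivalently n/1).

8549/4096

Prefix values for blue blue blue red red red red blue red blue blue red red blue red via {L|R} + simplicity:
edge 1 of 15 (blue): { 0 | (no moves) } => 1
edge 2 of 15 (blue): { 0; 1 | (no moves) } => 2
edge 3 of 15 (blue): { 0; 1; 2 | (no moves) } => 3
edge 4 of 15 (red): { 0; 1; 2 | 3 } => 5/2
edge 5 of 15 (red): { 0; 1; 2 | 5/2; 3 } => 9/4
edge 6 of 15 (red): { 0; 1; 2 | 9/4; 5/2; 3 } => 17/8
edge 7 of 15 (red): { 0; 1; 2 | 17/8; 9/4; 5/2; 3 } => 33/16
edge 8 of 15 (blue): { 0; 1; 2; 33/16 | 17/8; 9/4; 5/2; 3 } => 67/32
edge 9 of 15 (red): { 0; 1; 2; 33/16 | 67/32; 17/8; 9/4; 5/2; 3 } => 133/64
edge 10 of 15 (blue): { 0; 1; 2; 33/16; 133/64 | 67/32; 17/8; 9/4; 5/2; 3 } => 267/128
edge 11 of 15 (blue): { 0; 1; 2; 33/16; 133/64; 267/128 | 67/32; 17/8; 9/4; 5/2; 3 } => 535/256
edge 12 of 15 (red): { 0; 1; 2; 33/16; 133/64; 267/128 | 535/256; 67/32; 17/8; 9/4; 5/2; 3 } => 1069/512
edge 13 of 15 (red): { 0; 1; 2; 33/16; 133/64; 267/128 | 1069/512; 535/256; 67/32; 17/8; 9/4; 5/2; 3 } => 2137/1024
edge 14 of 15 (blue): { 0; 1; 2; 33/16; 133/64; 267/128; 2137/1024 | 1069/512; 535/256; 67/32; 17/8; 9/4; 5/2; 3 } => 4275/2048
edge 15 of 15 (red): { 0; 1; 2; 33/16; 133/64; 267/128; 2137/1024 | 4275/2048; 1069/512; 535/256; 67/32; 17/8; 9/4; 5/2; 3 } => 8549/4096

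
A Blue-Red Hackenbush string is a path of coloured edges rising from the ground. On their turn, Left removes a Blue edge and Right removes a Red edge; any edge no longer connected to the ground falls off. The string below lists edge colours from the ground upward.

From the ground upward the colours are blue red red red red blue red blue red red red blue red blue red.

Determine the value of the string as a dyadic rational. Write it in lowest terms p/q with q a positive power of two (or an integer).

1301/16384

1 of 15 · b · max L 0 · min R +∞ → 1
2 of 15 · br · max L 0 · min R 1 → 1/2
3 of 15 · brr · max L 0 · min R 1/2 → 1/4
4 of 15 · brrr · max L 0 · min R 1/4 → 1/8
5 of 15 · brrrr · max L 0 · min R 1/8 → 1/16
6 of 15 · brrrrb · max L 1/16 · min R 1/8 → 3/32
7 of 15 · brrrrbr · max L 1/16 · min R 3/32 → 5/64
8 of 15 · brrrrbrb · max L 5/64 · min R 3/32 → 11/128
9 of 15 · brrrrbrbr · max L 5/64 · min R 11/128 → 21/256
10 of 15 · brrrrbrbrr · max L 5/64 · min R 21/256 → 41/512
11 of 15 · brrrrbrbrrr · max L 5/64 · min R 41/512 → 81/1024
12 of 15 · brrrrbrbrrrb · max L 81/1024 · min R 41/512 → 163/2048
13 of 15 · brrrrbrbrrrbr · max L 81/1024 · min R 163/2048 → 325/4096
14 of 15 · brrrrbrbrrrbrb · max L 325/4096 · min R 163/2048 → 651/8192
15 of 15 · brrrrbrbrrrbrbr · max L 325/4096 · min R 651/8192 → 1301/16384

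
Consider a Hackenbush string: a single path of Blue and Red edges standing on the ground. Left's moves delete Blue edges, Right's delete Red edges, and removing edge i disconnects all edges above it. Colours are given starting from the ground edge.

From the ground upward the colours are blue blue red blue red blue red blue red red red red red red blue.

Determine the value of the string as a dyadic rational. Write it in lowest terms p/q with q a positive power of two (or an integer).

edge 1 of 15 (blue): { 0 | ∅ } so 1
edge 2 of 15 (blue): { 0; 1 | ∅ } so 2
edge 3 of 15 (red): { 0; 1 | 2 } so 3/2
edge 4 of 15 (blue): { 0; 1; 3/2 | 2 } so 7/4
edge 5 of 15 (red): { 0; 1; 3/2 | 7/4; 2 } so 13/8
edge 6 of 15 (blue): { 0; 1; 3/2; 13/8 | 7/4; 2 } so 27/16
edge 7 of 15 (red): { 0; 1; 3/2; 13/8 | 27/16; 7/4; 2 } so 53/32
edge 8 of 15 (blue): { 0; 1; 3/2; 13/8; 53/32 | 27/16; 7/4; 2 } so 107/64
edge 9 of 15 (red): { 0; 1; 3/2; 13/8; 53/32 | 107/64; 27/16; 7/4; 2 } so 213/128
edge 10 of 15 (red): { 0; 1; 3/2; 13/8; 53/32 | 213/128; 107/64; 27/16; 7/4; 2 } so 425/256
edge 11 of 15 (red): { 0; 1; 3/2; 13/8; 53/32 | 425/256; 213/128; 107/64; 27/16; 7/4; 2 } so 849/512
edge 12 of 15 (red): { 0; 1; 3/2; 13/8; 53/32 | 849/512; 425/256; 213/128; 107/64; 27/16; 7/4; 2 } so 1697/1024
edge 13 of 15 (red): { 0; 1; 3/2; 13/8; 53/32 | 1697/1024; 849/512; 425/256; 213/128; 107/64; 27/16; 7/4; 2 } so 3393/2048
edge 14 of 15 (red): { 0; 1; 3/2; 13/8; 53/32 | 3393/2048; 1697/1024; 849/512; 425/256; 213/128; 107/64; 27/16; 7/4; 2 } so 6785/4096
edge 15 of 15 (blue): { 0; 1; 3/2; 13/8; 53/32; 6785/4096 | 3393/2048; 1697/1024; 849/512; 425/256; 213/128; 107/64; 27/16; 7/4; 2 } so 13571/8192

13571/8192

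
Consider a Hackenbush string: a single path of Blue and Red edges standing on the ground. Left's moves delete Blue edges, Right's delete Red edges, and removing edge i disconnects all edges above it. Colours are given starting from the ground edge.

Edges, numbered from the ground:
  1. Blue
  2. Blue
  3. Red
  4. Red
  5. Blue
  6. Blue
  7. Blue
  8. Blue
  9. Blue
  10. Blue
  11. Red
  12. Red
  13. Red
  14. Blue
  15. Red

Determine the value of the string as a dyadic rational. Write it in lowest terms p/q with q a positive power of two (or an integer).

12229/8192

value(B) = { 0 | — } so 1
value(BB) = { 0 1 | — } so 2
value(BBR) = { 0 1 | 2 } so 3/2
value(BBRR) = { 0 1 | 3/2 2 } so 5/4
value(BBRRB) = { 0 1 5/4 | 3/2 2 } so 11/8
value(BBRRBB) = { 0 1 5/4 11/8 | 3/2 2 } so 23/16
value(BBRRBBB) = { 0 1 5/4 11/8 23/16 | 3/2 2 } so 47/32
value(BBRRBBBB) = { 0 1 5/4 11/8 23/16 47/32 | 3/2 2 } so 95/64
value(BBRRBBBBB) = { 0 1 5/4 11/8 23/16 47/32 95/64 | 3/2 2 } so 191/128
value(BBRRBBBBBB) = { 0 1 5/4 11/8 23/16 47/32 95/64 191/128 | 3/2 2 } so 383/256
value(BBRRBBBBBBR) = { 0 1 5/4 11/8 23/16 47/32 95/64 191/128 | 383/256 3/2 2 } so 765/512
value(BBRRBBBBBBRR) = { 0 1 5/4 11/8 23/16 47/32 95/64 191/128 | 765/512 383/256 3/2 2 } so 1529/1024
value(BBRRBBBBBBRRR) = { 0 1 5/4 11/8 23/16 47/32 95/64 191/128 | 1529/1024 765/512 383/256 3/2 2 } so 3057/2048
value(BBRRBBBBBBRRRB) = { 0 1 5/4 11/8 23/16 47/32 95/64 191/128 3057/2048 | 1529/1024 765/512 383/256 3/2 2 } so 6115/4096
value(BBRRBBBBBBRRRBR) = { 0 1 5/4 11/8 23/16 47/32 95/64 191/128 3057/2048 | 6115/4096 1529/1024 765/512 383/256 3/2 2 } so 12229/8192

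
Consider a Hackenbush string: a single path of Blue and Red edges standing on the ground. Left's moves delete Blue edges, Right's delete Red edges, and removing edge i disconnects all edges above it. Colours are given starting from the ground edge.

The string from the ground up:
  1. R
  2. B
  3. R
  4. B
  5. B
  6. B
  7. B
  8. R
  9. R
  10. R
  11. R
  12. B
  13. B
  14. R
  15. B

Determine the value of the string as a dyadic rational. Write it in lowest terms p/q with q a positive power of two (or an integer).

-8677/16384

Build value(s[:k]) for k = 1..15, string s = R B R B B B B R R R R B B R B.
edge 1 of 15 (R): { none | 0 } gives -1
edge 2 of 15 (B): { -1 | 0 } gives -1/2
edge 3 of 15 (R): { -1 | -1/2; 0 } gives -3/4
edge 4 of 15 (B): { -1; -3/4 | -1/2; 0 } gives -5/8
edge 5 of 15 (B): { -1; -3/4; -5/8 | -1/2; 0 } gives -9/16
edge 6 of 15 (B): { -1; -3/4; -5/8; -9/16 | -1/2; 0 } gives -17/32
edge 7 of 15 (B): { -1; -3/4; -5/8; -9/16; -17/32 | -1/2; 0 } gives -33/64
edge 8 of 15 (R): { -1; -3/4; -5/8; -9/16; -17/32 | -33/64; -1/2; 0 } gives -67/128
edge 9 of 15 (R): { -1; -3/4; -5/8; -9/16; -17/32 | -67/128; -33/64; -1/2; 0 } gives -135/256
edge 10 of 15 (R): { -1; -3/4; -5/8; -9/16; -17/32 | -135/256; -67/128; -33/64; -1/2; 0 } gives -271/512
edge 11 of 15 (R): { -1; -3/4; -5/8; -9/16; -17/32 | -271/512; -135/256; -67/128; -33/64; -1/2; 0 } gives -543/1024
edge 12 of 15 (B): { -1; -3/4; -5/8; -9/16; -17/32; -543/1024 | -271/512; -135/256; -67/128; -33/64; -1/2; 0 } gives -1085/2048
edge 13 of 15 (B): { -1; -3/4; -5/8; -9/16; -17/32; -543/1024; -1085/2048 | -271/512; -135/256; -67/128; -33/64; -1/2; 0 } gives -2169/4096
edge 14 of 15 (R): { -1; -3/4; -5/8; -9/16; -17/32; -543/1024; -1085/2048 | -2169/4096; -271/512; -135/256; -67/128; -33/64; -1/2; 0 } gives -4339/8192
edge 15 of 15 (B): { -1; -3/4; -5/8; -9/16; -17/32; -543/1024; -1085/2048; -4339/8192 | -2169/4096; -271/512; -135/256; -67/128; -33/64; -1/2; 0 } gives -8677/16384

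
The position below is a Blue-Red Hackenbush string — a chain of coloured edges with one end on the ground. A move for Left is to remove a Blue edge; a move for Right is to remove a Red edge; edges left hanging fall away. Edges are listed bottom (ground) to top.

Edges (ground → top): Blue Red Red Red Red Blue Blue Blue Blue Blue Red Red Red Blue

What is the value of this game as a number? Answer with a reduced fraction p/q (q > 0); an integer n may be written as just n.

995/8192

1 of 14 · B · max L 0 · min R +∞ ⇒ 1
2 of 14 · BR · max L 0 · min R 1 ⇒ 1/2
3 of 14 · BRR · max L 0 · min R 1/2 ⇒ 1/4
4 of 14 · BRRR · max L 0 · min R 1/4 ⇒ 1/8
5 of 14 · BRRRR · max L 0 · min R 1/8 ⇒ 1/16
6 of 14 · BRRRRB · max L 1/16 · min R 1/8 ⇒ 3/32
7 of 14 · BRRRRBB · max L 3/32 · min R 1/8 ⇒ 7/64
8 of 14 · BRRRRBBB · max L 7/64 · min R 1/8 ⇒ 15/128
9 of 14 · BRRRRBBBB · max L 15/128 · min R 1/8 ⇒ 31/256
10 of 14 · BRRRRBBBBB · max L 31/256 · min R 1/8 ⇒ 63/512
11 of 14 · BRRRRBBBBBR · max L 31/256 · min R 63/512 ⇒ 125/1024
12 of 14 · BRRRRBBBBBRR · max L 31/256 · min R 125/1024 ⇒ 249/2048
13 of 14 · BRRRRBBBBBRRR · max L 31/256 · min R 249/2048 ⇒ 497/4096
14 of 14 · BRRRRBBBBBRRRB · max L 497/4096 · min R 249/2048 ⇒ 995/8192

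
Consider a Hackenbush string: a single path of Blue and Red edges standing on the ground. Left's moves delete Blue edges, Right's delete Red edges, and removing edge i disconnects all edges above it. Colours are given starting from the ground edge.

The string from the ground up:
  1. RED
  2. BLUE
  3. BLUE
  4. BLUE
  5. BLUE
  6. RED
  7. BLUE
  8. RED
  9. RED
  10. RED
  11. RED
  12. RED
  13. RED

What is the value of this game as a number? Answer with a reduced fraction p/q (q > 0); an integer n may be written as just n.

-383/4096

value(R) = { (no moves) | 0 } — -1
value(RB) = { -1 | 0 } — -1/2
value(RBB) = { -1,-1/2 | 0 } — -1/4
value(RBBB) = { -1,-1/2,-1/4 | 0 } — -1/8
value(RBBBB) = { -1,-1/2,-1/4,-1/8 | 0 } — -1/16
value(RBBBBR) = { -1,-1/2,-1/4,-1/8 | -1/16,0 } — -3/32
value(RBBBBRB) = { -1,-1/2,-1/4,-1/8,-3/32 | -1/16,0 } — -5/64
value(RBBBBRBR) = { -1,-1/2,-1/4,-1/8,-3/32 | -5/64,-1/16,0 } — -11/128
value(RBBBBRBRR) = { -1,-1/2,-1/4,-1/8,-3/32 | -11/128,-5/64,-1/16,0 } — -23/256
value(RBBBBRBRRR) = { -1,-1/2,-1/4,-1/8,-3/32 | -23/256,-11/128,-5/64,-1/16,0 } — -47/512
value(RBBBBRBRRRR) = { -1,-1/2,-1/4,-1/8,-3/32 | -47/512,-23/256,-11/128,-5/64,-1/16,0 } — -95/1024
value(RBBBBRBRRRRR) = { -1,-1/2,-1/4,-1/8,-3/32 | -95/1024,-47/512,-23/256,-11/128,-5/64,-1/16,0 } — -191/2048
value(RBBBBRBRRRRRR) = { -1,-1/2,-1/4,-1/8,-3/32 | -191/2048,-95/1024,-47/512,-23/256,-11/128,-5/64,-1/16,0 } — -383/4096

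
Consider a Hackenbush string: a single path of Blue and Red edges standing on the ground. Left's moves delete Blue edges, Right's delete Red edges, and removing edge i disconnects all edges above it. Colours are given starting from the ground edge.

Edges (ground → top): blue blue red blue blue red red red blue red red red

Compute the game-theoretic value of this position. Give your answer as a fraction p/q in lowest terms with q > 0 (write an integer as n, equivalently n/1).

Recurse on prefixes of the 12-edge string blue blue red blue blue red red red blue red red red:
value_1 [b]  L=[0]  R=[—]  => 1
value_2 [bb]  L=[0,1]  R=[—]  => 2
value_3 [bbr]  L=[0,1]  R=[2]  => 3/2
value_4 [bbrb]  L=[0,1,3/2]  R=[2]  => 7/4
value_5 [bbrbb]  L=[0,1,3/2,7/4]  R=[2]  => 15/8
value_6 [bbrbbr]  L=[0,1,3/2,7/4]  R=[15/8,2]  => 29/16
value_7 [bbrbbrr]  L=[0,1,3/2,7/4]  R=[29/16,15/8,2]  => 57/32
value_8 [bbrbbrrr]  L=[0,1,3/2,7/4]  R=[57/32,29/16,15/8,2]  => 113/64
value_9 [bbrbbrrrb]  L=[0,1,3/2,7/4,113/64]  R=[57/32,29/16,15/8,2]  => 227/128
value_10 [bbrbbrrrbr]  L=[0,1,3/2,7/4,113/64]  R=[227/128,57/32,29/16,15/8,2]  => 453/256
value_11 [bbrbbrrrbrr]  L=[0,1,3/2,7/4,113/64]  R=[453/256,227/128,57/32,29/16,15/8,2]  => 905/512
value_12 [bbrbbrrrbrrr]  L=[0,1,3/2,7/4,113/64]  R=[905/512,453/256,227/128,57/32,29/16,15/8,2]  => 1809/1024

1809/1024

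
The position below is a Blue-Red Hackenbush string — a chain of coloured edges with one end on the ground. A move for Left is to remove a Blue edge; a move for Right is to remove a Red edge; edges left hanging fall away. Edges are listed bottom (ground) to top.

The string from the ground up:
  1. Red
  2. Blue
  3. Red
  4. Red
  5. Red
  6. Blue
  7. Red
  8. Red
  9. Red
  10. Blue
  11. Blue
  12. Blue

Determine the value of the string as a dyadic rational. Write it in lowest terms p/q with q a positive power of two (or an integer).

-1905/2048

step 1: add Red to get R; options L={ none } R={ 0 } — -1
step 2: add Blue to get RB; options L={ -1 } R={ 0 } — -1/2
step 3: add Red to get RBR; options L={ -1 } R={ -1/2,0 } — -3/4
step 4: add Red to get RBRR; options L={ -1 } R={ -3/4,-1/2,0 } — -7/8
step 5: add Red to get RBRRR; options L={ -1 } R={ -7/8,-3/4,-1/2,0 } — -15/16
step 6: add Blue to get RBRRRB; options L={ -1,-15/16 } R={ -7/8,-3/4,-1/2,0 } — -29/32
step 7: add Red to get RBRRRBR; options L={ -1,-15/16 } R={ -29/32,-7/8,-3/4,-1/2,0 } — -59/64
step 8: add Red to get RBRRRBRR; options L={ -1,-15/16 } R={ -59/64,-29/32,-7/8,-3/4,-1/2,0 } — -119/128
step 9: add Red to get RBRRRBRRR; options L={ -1,-15/16 } R={ -119/128,-59/64,-29/32,-7/8,-3/4,-1/2,0 } — -239/256
step 10: add Blue to get RBRRRBRRRB; options L={ -1,-15/16,-239/256 } R={ -119/128,-59/64,-29/32,-7/8,-3/4,-1/2,0 } — -477/512
step 11: add Blue to get RBRRRBRRRBB; options L={ -1,-15/16,-239/256,-477/512 } R={ -119/128,-59/64,-29/32,-7/8,-3/4,-1/2,0 } — -953/1024
step 12: add Blue to get RBRRRBRRRBBB; options L={ -1,-15/16,-239/256,-477/512,-953/1024 } R={ -119/128,-59/64,-29/32,-7/8,-3/4,-1/2,0 } — -1905/2048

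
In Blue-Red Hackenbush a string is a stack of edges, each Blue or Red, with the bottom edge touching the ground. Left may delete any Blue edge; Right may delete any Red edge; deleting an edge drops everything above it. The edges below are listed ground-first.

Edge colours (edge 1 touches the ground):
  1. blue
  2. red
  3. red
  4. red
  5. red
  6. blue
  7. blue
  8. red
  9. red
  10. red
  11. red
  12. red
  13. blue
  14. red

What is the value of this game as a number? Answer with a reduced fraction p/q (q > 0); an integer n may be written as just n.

Prefix values for blue red red red red blue blue red red red red red blue red via {L|R} + simplicity:
step 1: add blue to get b; options L={ 0 } R={ (no moves) } — 1
step 2: add red to get br; options L={ 0 } R={ 1 } — 1/2
step 3: add red to get brr; options L={ 0 } R={ 1/2, 1 } — 1/4
step 4: add red to get brrr; options L={ 0 } R={ 1/4, 1/2, 1 } — 1/8
step 5: add red to get brrrr; options L={ 0 } R={ 1/8, 1/4, 1/2, 1 } — 1/16
step 6: add blue to get brrrrb; options L={ 0, 1/16 } R={ 1/8, 1/4, 1/2, 1 } — 3/32
step 7: add blue to get brrrrbb; options L={ 0, 1/16, 3/32 } R={ 1/8, 1/4, 1/2, 1 } — 7/64
step 8: add red to get brrrrbbr; options L={ 0, 1/16, 3/32 } R={ 7/64, 1/8, 1/4, 1/2, 1 } — 13/128
step 9: add red to get brrrrbbrr; options L={ 0, 1/16, 3/32 } R={ 13/128, 7/64, 1/8, 1/4, 1/2, 1 } — 25/256
step 10: add red to get brrrrbbrrr; options L={ 0, 1/16, 3/32 } R={ 25/256, 13/128, 7/64, 1/8, 1/4, 1/2, 1 } — 49/512
step 11: add red to get brrrrbbrrrr; options L={ 0, 1/16, 3/32 } R={ 49/512, 25/256, 13/128, 7/64, 1/8, 1/4, 1/2, 1 } — 97/1024
step 12: add red to get brrrrbbrrrrr; options L={ 0, 1/16, 3/32 } R={ 97/1024, 49/512, 25/256, 13/128, 7/64, 1/8, 1/4, 1/2, 1 } — 193/2048
step 13: add blue to get brrrrbbrrrrrb; options L={ 0, 1/16, 3/32, 193/2048 } R={ 97/1024, 49/512, 25/256, 13/128, 7/64, 1/8, 1/4, 1/2, 1 } — 387/4096
step 14: add red to get brrrrbbrrrrrbr; options L={ 0, 1/16, 3/32, 193/2048 } R={ 387/4096, 97/1024, 49/512, 25/256, 13/128, 7/64, 1/8, 1/4, 1/2, 1 } — 773/8192

773/8192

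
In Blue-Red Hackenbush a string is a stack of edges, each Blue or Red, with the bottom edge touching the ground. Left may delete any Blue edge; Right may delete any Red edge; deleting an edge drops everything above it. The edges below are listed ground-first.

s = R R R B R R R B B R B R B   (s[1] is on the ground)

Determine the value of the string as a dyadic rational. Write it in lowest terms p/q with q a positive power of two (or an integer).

-2965/1024

R: Left {  }, Right { 0 } -> simplest -1
RR: Left {  }, Right { -1; 0 } -> simplest -2
RRR: Left {  }, Right { -2; -1; 0 } -> simplest -3
RRRB: Left { -3 }, Right { -2; -1; 0 } -> simplest -5/2
RRRBR: Left { -3 }, Right { -5/2; -2; -1; 0 } -> simplest -11/4
RRRBRR: Left { -3 }, Right { -11/4; -5/2; -2; -1; 0 } -> simplest -23/8
RRRBRRR: Left { -3 }, Right { -23/8; -11/4; -5/2; -2; -1; 0 } -> simplest -47/16
RRRBRRRB: Left { -3; -47/16 }, Right { -23/8; -11/4; -5/2; -2; -1; 0 } -> simplest -93/32
RRRBRRRBB: Left { -3; -47/16; -93/32 }, Right { -23/8; -11/4; -5/2; -2; -1; 0 } -> simplest -185/64
RRRBRRRBBR: Left { -3; -47/16; -93/32 }, Right { -185/64; -23/8; -11/4; -5/2; -2; -1; 0 } -> simplest -371/128
RRRBRRRBBRB: Left { -3; -47/16; -93/32; -371/128 }, Right { -185/64; -23/8; -11/4; -5/2; -2; -1; 0 } -> simplest -741/256
RRRBRRRBBRBR: Left { -3; -47/16; -93/32; -371/128 }, Right { -741/256; -185/64; -23/8; -11/4; -5/2; -2; -1; 0 } -> simplest -1483/512
RRRBRRRBBRBRB: Left { -3; -47/16; -93/32; -371/128; -1483/512 }, Right { -741/256; -185/64; -23/8; -11/4; -5/2; -2; -1; 0 } -> simplest -2965/1024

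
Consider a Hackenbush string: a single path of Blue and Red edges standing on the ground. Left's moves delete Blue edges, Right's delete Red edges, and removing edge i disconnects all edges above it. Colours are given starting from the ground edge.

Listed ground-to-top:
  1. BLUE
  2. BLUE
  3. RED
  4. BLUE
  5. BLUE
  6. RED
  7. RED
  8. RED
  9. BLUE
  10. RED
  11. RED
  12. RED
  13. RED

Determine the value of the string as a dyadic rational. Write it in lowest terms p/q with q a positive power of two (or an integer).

Prefix values for BLUE BLUE RED BLUE BLUE RED RED RED BLUE RED RED RED RED via {L|R} + simplicity:
val_1 [B]  L=[0]  R=[∅]  = 1
val_2 [BB]  L=[0, 1]  R=[∅]  = 2
val_3 [BBR]  L=[0, 1]  R=[2]  = 3/2
val_4 [BBRB]  L=[0, 1, 3/2]  R=[2]  = 7/4
val_5 [BBRBB]  L=[0, 1, 3/2, 7/4]  R=[2]  = 15/8
val_6 [BBRBBR]  L=[0, 1, 3/2, 7/4]  R=[15/8, 2]  = 29/16
val_7 [BBRBBRR]  L=[0, 1, 3/2, 7/4]  R=[29/16, 15/8, 2]  = 57/32
val_8 [BBRBBRRR]  L=[0, 1, 3/2, 7/4]  R=[57/32, 29/16, 15/8, 2]  = 113/64
val_9 [BBRBBRRRB]  L=[0, 1, 3/2, 7/4, 113/64]  R=[57/32, 29/16, 15/8, 2]  = 227/128
val_10 [BBRBBRRRBR]  L=[0, 1, 3/2, 7/4, 113/64]  R=[227/128, 57/32, 29/16, 15/8, 2]  = 453/256
val_11 [BBRBBRRRBRR]  L=[0, 1, 3/2, 7/4, 113/64]  R=[453/256, 227/128, 57/32, 29/16, 15/8, 2]  = 905/512
val_12 [BBRBBRRRBRRR]  L=[0, 1, 3/2, 7/4, 113/64]  R=[905/512, 453/256, 227/128, 57/32, 29/16, 15/8, 2]  = 1809/1024
val_13 [BBRBBRRRBRRRR]  L=[0, 1, 3/2, 7/4, 113/64]  R=[1809/1024, 905/512, 453/256, 227/128, 57/32, 29/16, 15/8, 2]  = 3617/2048

3617/2048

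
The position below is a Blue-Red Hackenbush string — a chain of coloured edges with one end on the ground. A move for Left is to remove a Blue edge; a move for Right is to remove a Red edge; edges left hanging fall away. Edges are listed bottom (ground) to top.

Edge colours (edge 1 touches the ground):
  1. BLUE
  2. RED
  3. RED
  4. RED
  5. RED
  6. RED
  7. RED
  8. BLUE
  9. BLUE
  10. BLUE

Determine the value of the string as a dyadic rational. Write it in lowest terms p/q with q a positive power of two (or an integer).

15/512

Build value(s[:k]) for k = 1..10, string s = BLUE RED RED RED RED RED RED BLUE BLUE BLUE.
edge 1 of 10 (BLUE): { 0 | · } ⇒ 1
edge 2 of 10 (RED): { 0 | 1 } ⇒ 1/2
edge 3 of 10 (RED): { 0 | 1/2, 1 } ⇒ 1/4
edge 4 of 10 (RED): { 0 | 1/4, 1/2, 1 } ⇒ 1/8
edge 5 of 10 (RED): { 0 | 1/8, 1/4, 1/2, 1 } ⇒ 1/16
edge 6 of 10 (RED): { 0 | 1/16, 1/8, 1/4, 1/2, 1 } ⇒ 1/32
edge 7 of 10 (RED): { 0 | 1/32, 1/16, 1/8, 1/4, 1/2, 1 } ⇒ 1/64
edge 8 of 10 (BLUE): { 0, 1/64 | 1/32, 1/16, 1/8, 1/4, 1/2, 1 } ⇒ 3/128
edge 9 of 10 (BLUE): { 0, 1/64, 3/128 | 1/32, 1/16, 1/8, 1/4, 1/2, 1 } ⇒ 7/256
edge 10 of 10 (BLUE): { 0, 1/64, 3/128, 7/256 | 1/32, 1/16, 1/8, 1/4, 1/2, 1 } ⇒ 15/512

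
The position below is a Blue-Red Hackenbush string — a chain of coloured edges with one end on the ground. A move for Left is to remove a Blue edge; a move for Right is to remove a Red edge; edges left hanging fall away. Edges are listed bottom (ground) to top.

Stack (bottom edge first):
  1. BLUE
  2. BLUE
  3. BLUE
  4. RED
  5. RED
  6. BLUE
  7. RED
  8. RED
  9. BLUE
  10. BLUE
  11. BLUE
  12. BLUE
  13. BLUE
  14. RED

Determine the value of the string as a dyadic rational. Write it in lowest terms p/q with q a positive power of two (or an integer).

4733/2048

Prefix values for BLUE BLUE BLUE RED RED BLUE RED RED BLUE BLUE BLUE BLUE BLUE RED via {L|R} + simplicity:
G(B) = { 0 | · } gives 1
G(BB) = { 0,1 | · } gives 2
G(BBB) = { 0,1,2 | · } gives 3
G(BBBR) = { 0,1,2 | 3 } gives 5/2
G(BBBRR) = { 0,1,2 | 5/2,3 } gives 9/4
G(BBBRRB) = { 0,1,2,9/4 | 5/2,3 } gives 19/8
G(BBBRRBR) = { 0,1,2,9/4 | 19/8,5/2,3 } gives 37/16
G(BBBRRBRR) = { 0,1,2,9/4 | 37/16,19/8,5/2,3 } gives 73/32
G(BBBRRBRRB) = { 0,1,2,9/4,73/32 | 37/16,19/8,5/2,3 } gives 147/64
G(BBBRRBRRBB) = { 0,1,2,9/4,73/32,147/64 | 37/16,19/8,5/2,3 } gives 295/128
G(BBBRRBRRBBB) = { 0,1,2,9/4,73/32,147/64,295/128 | 37/16,19/8,5/2,3 } gives 591/256
G(BBBRRBRRBBBB) = { 0,1,2,9/4,73/32,147/64,295/128,591/256 | 37/16,19/8,5/2,3 } gives 1183/512
G(BBBRRBRRBBBBB) = { 0,1,2,9/4,73/32,147/64,295/128,591/256,1183/512 | 37/16,19/8,5/2,3 } gives 2367/1024
G(BBBRRBRRBBBBBR) = { 0,1,2,9/4,73/32,147/64,295/128,591/256,1183/512 | 2367/1024,37/16,19/8,5/2,3 } gives 4733/2048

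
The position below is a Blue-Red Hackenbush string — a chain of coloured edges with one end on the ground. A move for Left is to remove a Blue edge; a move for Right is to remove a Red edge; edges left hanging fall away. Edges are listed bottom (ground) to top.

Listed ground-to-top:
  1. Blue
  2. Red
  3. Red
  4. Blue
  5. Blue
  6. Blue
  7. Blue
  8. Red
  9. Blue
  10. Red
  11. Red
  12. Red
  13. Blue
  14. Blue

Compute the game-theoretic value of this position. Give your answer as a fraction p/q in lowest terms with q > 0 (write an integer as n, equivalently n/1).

v(B) = { 0 | ∅ } = 1
v(BR) = { 0 | 1 } = 1/2
v(BRR) = { 0 | 1/2 1 } = 1/4
v(BRRB) = { 0 1/4 | 1/2 1 } = 3/8
v(BRRBB) = { 0 1/4 3/8 | 1/2 1 } = 7/16
v(BRRBBB) = { 0 1/4 3/8 7/16 | 1/2 1 } = 15/32
v(BRRBBBB) = { 0 1/4 3/8 7/16 15/32 | 1/2 1 } = 31/64
v(BRRBBBBR) = { 0 1/4 3/8 7/16 15/32 | 31/64 1/2 1 } = 61/128
v(BRRBBBBRB) = { 0 1/4 3/8 7/16 15/32 61/128 | 31/64 1/2 1 } = 123/256
v(BRRBBBBRBR) = { 0 1/4 3/8 7/16 15/32 61/128 | 123/256 31/64 1/2 1 } = 245/512
v(BRRBBBBRBRR) = { 0 1/4 3/8 7/16 15/32 61/128 | 245/512 123/256 31/64 1/2 1 } = 489/1024
v(BRRBBBBRBRRR) = { 0 1/4 3/8 7/16 15/32 61/128 | 489/1024 245/512 123/256 31/64 1/2 1 } = 977/2048
v(BRRBBBBRBRRRB) = { 0 1/4 3/8 7/16 15/32 61/128 977/2048 | 489/1024 245/512 123/256 31/64 1/2 1 } = 1955/4096
v(BRRBBBBRBRRRBB) = { 0 1/4 3/8 7/16 15/32 61/128 977/2048 1955/4096 | 489/1024 245/512 123/256 31/64 1/2 1 } = 3911/8192

3911/8192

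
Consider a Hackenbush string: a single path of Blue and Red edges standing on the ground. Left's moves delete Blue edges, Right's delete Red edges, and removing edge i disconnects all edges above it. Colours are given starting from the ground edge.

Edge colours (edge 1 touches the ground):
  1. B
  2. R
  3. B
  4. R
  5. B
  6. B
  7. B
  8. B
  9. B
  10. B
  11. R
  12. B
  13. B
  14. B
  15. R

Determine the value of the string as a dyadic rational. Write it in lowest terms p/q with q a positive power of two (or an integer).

12253/16384

Build G(s[:k]) for k = 1..15, string s = B R B R B B B B B B R B B B R.
G(B) = { 0 |  } so 1
G(BR) = { 0 | 1 } so 1/2
G(BRB) = { 0,1/2 | 1 } so 3/4
G(BRBR) = { 0,1/2 | 3/4,1 } so 5/8
G(BRBRB) = { 0,1/2,5/8 | 3/4,1 } so 11/16
G(BRBRBB) = { 0,1/2,5/8,11/16 | 3/4,1 } so 23/32
G(BRBRBBB) = { 0,1/2,5/8,11/16,23/32 | 3/4,1 } so 47/64
G(BRBRBBBB) = { 0,1/2,5/8,11/16,23/32,47/64 | 3/4,1 } so 95/128
G(BRBRBBBBB) = { 0,1/2,5/8,11/16,23/32,47/64,95/128 | 3/4,1 } so 191/256
G(BRBRBBBBBB) = { 0,1/2,5/8,11/16,23/32,47/64,95/128,191/256 | 3/4,1 } so 383/512
G(BRBRBBBBBBR) = { 0,1/2,5/8,11/16,23/32,47/64,95/128,191/256 | 383/512,3/4,1 } so 765/1024
G(BRBRBBBBBBRB) = { 0,1/2,5/8,11/16,23/32,47/64,95/128,191/256,765/1024 | 383/512,3/4,1 } so 1531/2048
G(BRBRBBBBBBRBB) = { 0,1/2,5/8,11/16,23/32,47/64,95/128,191/256,765/1024,1531/2048 | 383/512,3/4,1 } so 3063/4096
G(BRBRBBBBBBRBBB) = { 0,1/2,5/8,11/16,23/32,47/64,95/128,191/256,765/1024,1531/2048,3063/4096 | 383/512,3/4,1 } so 6127/8192
G(BRBRBBBBBBRBBBR) = { 0,1/2,5/8,11/16,23/32,47/64,95/128,191/256,765/1024,1531/2048,3063/4096 | 6127/8192,383/512,3/4,1 } so 12253/16384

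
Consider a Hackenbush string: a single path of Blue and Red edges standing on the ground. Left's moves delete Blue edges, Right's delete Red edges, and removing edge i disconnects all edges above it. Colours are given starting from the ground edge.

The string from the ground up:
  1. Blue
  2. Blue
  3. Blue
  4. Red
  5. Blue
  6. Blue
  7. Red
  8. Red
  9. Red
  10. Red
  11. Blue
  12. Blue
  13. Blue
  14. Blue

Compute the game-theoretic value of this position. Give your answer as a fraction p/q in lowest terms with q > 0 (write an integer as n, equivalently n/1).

Build val(s[:k]) for k = 1..14, string s = Blue Blue Blue Red Blue Blue Red Red Red Red Blue Blue Blue Blue.
val(B) = { 0 | · } -> 1
val(BB) = { 0 1 | · } -> 2
val(BBB) = { 0 1 2 | · } -> 3
val(BBBR) = { 0 1 2 | 3 } -> 5/2
val(BBBRB) = { 0 1 2 5/2 | 3 } -> 11/4
val(BBBRBB) = { 0 1 2 5/2 11/4 | 3 } -> 23/8
val(BBBRBBR) = { 0 1 2 5/2 11/4 | 23/8 3 } -> 45/16
val(BBBRBBRR) = { 0 1 2 5/2 11/4 | 45/16 23/8 3 } -> 89/32
val(BBBRBBRRR) = { 0 1 2 5/2 11/4 | 89/32 45/16 23/8 3 } -> 177/64
val(BBBRBBRRRR) = { 0 1 2 5/2 11/4 | 177/64 89/32 45/16 23/8 3 } -> 353/128
val(BBBRBBRRRRB) = { 0 1 2 5/2 11/4 353/128 | 177/64 89/32 45/16 23/8 3 } -> 707/256
val(BBBRBBRRRRBB) = { 0 1 2 5/2 11/4 353/128 707/256 | 177/64 89/32 45/16 23/8 3 } -> 1415/512
val(BBBRBBRRRRBBB) = { 0 1 2 5/2 11/4 353/128 707/256 1415/512 | 177/64 89/32 45/16 23/8 3 } -> 2831/1024
val(BBBRBBRRRRBBBB) = { 0 1 2 5/2 11/4 353/128 707/256 1415/512 2831/1024 | 177/64 89/32 45/16 23/8 3 } -> 5663/2048

5663/2048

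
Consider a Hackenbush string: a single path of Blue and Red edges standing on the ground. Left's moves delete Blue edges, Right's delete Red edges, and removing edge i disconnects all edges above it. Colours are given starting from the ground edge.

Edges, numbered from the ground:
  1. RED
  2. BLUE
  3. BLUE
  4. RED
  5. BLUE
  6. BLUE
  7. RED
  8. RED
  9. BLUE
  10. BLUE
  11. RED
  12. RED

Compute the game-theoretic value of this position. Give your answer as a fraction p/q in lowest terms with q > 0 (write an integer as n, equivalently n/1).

Build val(s[:k]) for k = 1..12, string s = RED BLUE BLUE RED BLUE BLUE RED RED BLUE BLUE RED RED.
step 1: add RED to get R; options L={ — } R={ 0 } -> -1
step 2: add BLUE to get RB; options L={ -1 } R={ 0 } -> -1/2
step 3: add BLUE to get RBB; options L={ -1; -1/2 } R={ 0 } -> -1/4
step 4: add RED to get RBBR; options L={ -1; -1/2 } R={ -1/4; 0 } -> -3/8
step 5: add BLUE to get RBBRB; options L={ -1; -1/2; -3/8 } R={ -1/4; 0 } -> -5/16
step 6: add BLUE to get RBBRBB; options L={ -1; -1/2; -3/8; -5/16 } R={ -1/4; 0 } -> -9/32
step 7: add RED to get RBBRBBR; options L={ -1; -1/2; -3/8; -5/16 } R={ -9/32; -1/4; 0 } -> -19/64
step 8: add RED to get RBBRBBRR; options L={ -1; -1/2; -3/8; -5/16 } R={ -19/64; -9/32; -1/4; 0 } -> -39/128
step 9: add BLUE to get RBBRBBRRB; options L={ -1; -1/2; -3/8; -5/16; -39/128 } R={ -19/64; -9/32; -1/4; 0 } -> -77/256
step 10: add BLUE to get RBBRBBRRBB; options L={ -1; -1/2; -3/8; -5/16; -39/128; -77/256 } R={ -19/64; -9/32; -1/4; 0 } -> -153/512
step 11: add RED to get RBBRBBRRBBR; options L={ -1; -1/2; -3/8; -5/16; -39/128; -77/256 } R={ -153/512; -19/64; -9/32; -1/4; 0 } -> -307/1024
step 12: add RED to get RBBRBBRRBBRR; options L={ -1; -1/2; -3/8; -5/16; -39/128; -77/256 } R={ -307/1024; -153/512; -19/64; -9/32; -1/4; 0 } -> -615/2048

-615/2048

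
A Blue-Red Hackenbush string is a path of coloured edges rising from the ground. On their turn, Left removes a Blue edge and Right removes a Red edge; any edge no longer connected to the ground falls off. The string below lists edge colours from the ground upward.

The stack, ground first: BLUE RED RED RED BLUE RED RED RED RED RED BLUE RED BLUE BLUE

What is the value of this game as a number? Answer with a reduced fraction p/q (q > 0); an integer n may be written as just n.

1047/8192

B: Left { 0 }, Right { · } → simplest 1
BR: Left { 0 }, Right { 1 } → simplest 1/2
BRR: Left { 0 }, Right { 1/2, 1 } → simplest 1/4
BRRR: Left { 0 }, Right { 1/4, 1/2, 1 } → simplest 1/8
BRRRB: Left { 0, 1/8 }, Right { 1/4, 1/2, 1 } → simplest 3/16
BRRRBR: Left { 0, 1/8 }, Right { 3/16, 1/4, 1/2, 1 } → simplest 5/32
BRRRBRR: Left { 0, 1/8 }, Right { 5/32, 3/16, 1/4, 1/2, 1 } → simplest 9/64
BRRRBRRR: Left { 0, 1/8 }, Right { 9/64, 5/32, 3/16, 1/4, 1/2, 1 } → simplest 17/128
BRRRBRRRR: Left { 0, 1/8 }, Right { 17/128, 9/64, 5/32, 3/16, 1/4, 1/2, 1 } → simplest 33/256
BRRRBRRRRR: Left { 0, 1/8 }, Right { 33/256, 17/128, 9/64, 5/32, 3/16, 1/4, 1/2, 1 } → simplest 65/512
BRRRBRRRRRB: Left { 0, 1/8, 65/512 }, Right { 33/256, 17/128, 9/64, 5/32, 3/16, 1/4, 1/2, 1 } → simplest 131/1024
BRRRBRRRRRBR: Left { 0, 1/8, 65/512 }, Right { 131/1024, 33/256, 17/128, 9/64, 5/32, 3/16, 1/4, 1/2, 1 } → simplest 261/2048
BRRRBRRRRRBRB: Left { 0, 1/8, 65/512, 261/2048 }, Right { 131/1024, 33/256, 17/128, 9/64, 5/32, 3/16, 1/4, 1/2, 1 } → simplest 523/4096
BRRRBRRRRRBRBB: Left { 0, 1/8, 65/512, 261/2048, 523/4096 }, Right { 131/1024, 33/256, 17/128, 9/64, 5/32, 3/16, 1/4, 1/2, 1 } → simplest 1047/8192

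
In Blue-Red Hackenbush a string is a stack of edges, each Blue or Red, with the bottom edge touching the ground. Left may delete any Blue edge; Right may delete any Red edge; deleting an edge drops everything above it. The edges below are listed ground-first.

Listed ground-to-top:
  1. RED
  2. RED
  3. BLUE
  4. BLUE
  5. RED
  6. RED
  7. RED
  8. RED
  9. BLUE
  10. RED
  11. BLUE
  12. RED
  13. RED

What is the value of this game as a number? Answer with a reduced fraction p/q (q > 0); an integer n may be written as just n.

1 of 13 · R · max L −∞ · min R 0 => -1
2 of 13 · RR · max L −∞ · min R -1 => -2
3 of 13 · RRB · max L -2 · min R -1 => -3/2
4 of 13 · RRBB · max L -3/2 · min R -1 => -5/4
5 of 13 · RRBBR · max L -3/2 · min R -5/4 => -11/8
6 of 13 · RRBBRR · max L -3/2 · min R -11/8 => -23/16
7 of 13 · RRBBRRR · max L -3/2 · min R -23/16 => -47/32
8 of 13 · RRBBRRRR · max L -3/2 · min R -47/32 => -95/64
9 of 13 · RRBBRRRRB · max L -95/64 · min R -47/32 => -189/128
10 of 13 · RRBBRRRRBR · max L -95/64 · min R -189/128 => -379/256
11 of 13 · RRBBRRRRBRB · max L -379/256 · min R -189/128 => -757/512
12 of 13 · RRBBRRRRBRBR · max L -379/256 · min R -757/512 => -1515/1024
13 of 13 · RRBBRRRRBRBRR · max L -379/256 · min R -1515/1024 => -3031/2048

-3031/2048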